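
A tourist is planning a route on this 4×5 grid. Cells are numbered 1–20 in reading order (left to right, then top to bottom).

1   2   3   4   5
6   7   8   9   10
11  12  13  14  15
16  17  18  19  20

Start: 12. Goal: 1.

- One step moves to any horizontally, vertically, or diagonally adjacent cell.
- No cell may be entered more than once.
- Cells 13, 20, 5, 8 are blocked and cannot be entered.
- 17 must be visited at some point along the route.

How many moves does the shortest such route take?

4

Any route passes through 17 somewhere between 12 and 1. Summing Chebyshev distances along the two legs (12 → 17 → 1) gives a lower bound of 1 + 3 = 4 moves.
A route of 4 moves achieves this: 12 → 17 → 11 → 6 → 1.
Since 4 matches the lower bound, it is optimal.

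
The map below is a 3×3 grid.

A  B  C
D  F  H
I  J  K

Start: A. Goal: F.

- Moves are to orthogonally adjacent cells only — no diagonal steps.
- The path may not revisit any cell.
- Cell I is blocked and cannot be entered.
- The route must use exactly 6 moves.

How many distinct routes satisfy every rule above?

1

Need simple routes of exactly 6 moves from A to F (Manhattan distance 2, so 2 moves are spent on a detour and 2 undoing it).
Enumerating: A B C H K J F.
That gives 1 route.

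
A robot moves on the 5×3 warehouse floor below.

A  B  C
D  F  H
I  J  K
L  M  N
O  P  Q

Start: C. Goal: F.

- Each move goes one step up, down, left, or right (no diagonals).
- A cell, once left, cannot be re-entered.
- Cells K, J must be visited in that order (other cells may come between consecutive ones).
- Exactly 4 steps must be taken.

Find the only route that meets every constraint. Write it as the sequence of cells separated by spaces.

The waypoints must appear in the order K, J, with no cell reused.
Route from C: 2× down (reaching K), left to J, up to F — 4 moves in all.
Check: order respected (K at step 2, J at step 3); 4 moves as required.

C H K J F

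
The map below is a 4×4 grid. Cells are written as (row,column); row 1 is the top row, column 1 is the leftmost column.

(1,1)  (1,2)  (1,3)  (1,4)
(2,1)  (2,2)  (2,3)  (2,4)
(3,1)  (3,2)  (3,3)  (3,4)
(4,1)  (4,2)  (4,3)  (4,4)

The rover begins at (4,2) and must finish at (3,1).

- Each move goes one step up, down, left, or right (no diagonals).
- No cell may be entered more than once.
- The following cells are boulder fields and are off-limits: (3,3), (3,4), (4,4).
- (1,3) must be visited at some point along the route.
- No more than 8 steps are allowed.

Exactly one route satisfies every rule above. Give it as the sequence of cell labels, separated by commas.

The budget equals the shortest possible length, so every move has to be on a shortest route through the required cells.
Route from (4,2): up 2 to (2,2), right 1 to (2,3), up 1 to (1,3), left 2 to (1,1), down 2 to (3,1) — 8 moves in all.
Check: all required cells visited; 8 ≤ 8 moves.

(4,2), (3,2), (2,2), (2,3), (1,3), (1,2), (1,1), (2,1), (3,1)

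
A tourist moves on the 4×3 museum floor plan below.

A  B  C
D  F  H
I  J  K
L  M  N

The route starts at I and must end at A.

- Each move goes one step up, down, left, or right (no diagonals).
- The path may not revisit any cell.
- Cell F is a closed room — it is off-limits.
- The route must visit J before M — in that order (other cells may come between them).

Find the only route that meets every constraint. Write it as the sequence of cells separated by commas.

I, J, M, N, K, H, C, B, A

The waypoints must appear in the order J, M, with no cell reused.
Route from I: right 1 to J, down 1 to M, right 1 to N, up 3 to C, left 2 to A — 8 moves in all.
Check: order respected (J at step 1, M at step 2).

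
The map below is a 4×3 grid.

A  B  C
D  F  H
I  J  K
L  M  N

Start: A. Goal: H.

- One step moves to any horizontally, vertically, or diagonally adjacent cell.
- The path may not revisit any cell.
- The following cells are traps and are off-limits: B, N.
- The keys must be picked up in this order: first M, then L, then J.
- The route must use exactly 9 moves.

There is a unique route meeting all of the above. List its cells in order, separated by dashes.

A - D - I - M - L - J - K - F - C - H

The waypoints must appear in the order M, L, J, with no cell reused.
Route from A: 2× down (reaching I), down-right to M, left to L, up-right to J, right to K, up-left to F, up-right to C, down to H — 9 moves in all.
Check: order respected (M at step 3, L at step 4, J at step 5); 9 moves as required.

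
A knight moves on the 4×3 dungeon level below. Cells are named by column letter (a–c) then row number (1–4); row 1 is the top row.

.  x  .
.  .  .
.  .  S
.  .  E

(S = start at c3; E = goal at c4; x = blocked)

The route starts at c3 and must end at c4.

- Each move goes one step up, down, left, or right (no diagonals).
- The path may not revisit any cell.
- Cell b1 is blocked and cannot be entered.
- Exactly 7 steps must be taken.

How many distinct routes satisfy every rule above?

4

Need simple routes of exactly 7 moves from c3 to c4 (Manhattan distance 1, so 3 moves are spent on a detour and 3 undoing it).
Enumerating: c3 c2 b2 b3 a3 a4 b4 c4 | c3 c2 b2 a2 a3 a4 b4 c4 | c3 c2 b2 a2 a3 b3 b4 c4 | c3 b3 b2 a2 a3 a4 b4 c4.
That gives 4 routes.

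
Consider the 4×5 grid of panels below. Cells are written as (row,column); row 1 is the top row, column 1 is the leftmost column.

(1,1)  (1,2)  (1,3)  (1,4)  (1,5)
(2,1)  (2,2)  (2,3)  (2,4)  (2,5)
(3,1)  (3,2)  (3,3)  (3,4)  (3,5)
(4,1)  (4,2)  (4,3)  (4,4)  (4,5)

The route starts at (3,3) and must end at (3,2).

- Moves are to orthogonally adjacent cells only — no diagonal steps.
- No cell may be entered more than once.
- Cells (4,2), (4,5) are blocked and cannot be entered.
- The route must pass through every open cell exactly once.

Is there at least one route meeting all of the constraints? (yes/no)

no

Cell (4,1) has only one open neighbour but is neither the start nor the goal, so a Hamiltonian route would have to both enter and leave it through the same neighbour — impossible without revisiting.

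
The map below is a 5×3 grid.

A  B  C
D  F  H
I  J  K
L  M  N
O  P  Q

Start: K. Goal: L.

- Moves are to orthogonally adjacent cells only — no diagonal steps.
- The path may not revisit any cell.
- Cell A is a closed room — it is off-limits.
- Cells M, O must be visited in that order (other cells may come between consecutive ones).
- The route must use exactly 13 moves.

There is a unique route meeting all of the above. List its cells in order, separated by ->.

The waypoints must appear in the order M, O, with no cell reused.
Route from K: up 2 to C, left 1 to B, down 1 to F, left 1 to D, down 1 to I, right 1 to J, down 1 to M, right 1 to N, down 1 to Q, left 2 to O, up 1 to L — 13 moves in all.
Check: order respected (M at step 8, O at step 12); 13 moves as required.

K -> H -> C -> B -> F -> D -> I -> J -> M -> N -> Q -> P -> O -> L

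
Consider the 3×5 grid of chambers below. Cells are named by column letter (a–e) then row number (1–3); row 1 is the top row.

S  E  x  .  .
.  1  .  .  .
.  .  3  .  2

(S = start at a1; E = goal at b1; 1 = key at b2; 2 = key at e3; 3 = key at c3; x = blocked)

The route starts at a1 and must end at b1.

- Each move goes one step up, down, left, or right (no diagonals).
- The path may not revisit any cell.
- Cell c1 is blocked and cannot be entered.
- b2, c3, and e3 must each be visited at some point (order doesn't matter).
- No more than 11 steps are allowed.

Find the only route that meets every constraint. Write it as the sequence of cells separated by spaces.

The 11-move cap with required stops at b2, c3, e3 leaves no slack for detours.
Route from a1: down 2 to a3, right 4 to e3, up 1 to e2, left 3 to b2, up 1 to b1 — 11 moves in all.
Check: all required cells visited; 11 ≤ 11 moves.

a1 a2 a3 b3 c3 d3 e3 e2 d2 c2 b2 b1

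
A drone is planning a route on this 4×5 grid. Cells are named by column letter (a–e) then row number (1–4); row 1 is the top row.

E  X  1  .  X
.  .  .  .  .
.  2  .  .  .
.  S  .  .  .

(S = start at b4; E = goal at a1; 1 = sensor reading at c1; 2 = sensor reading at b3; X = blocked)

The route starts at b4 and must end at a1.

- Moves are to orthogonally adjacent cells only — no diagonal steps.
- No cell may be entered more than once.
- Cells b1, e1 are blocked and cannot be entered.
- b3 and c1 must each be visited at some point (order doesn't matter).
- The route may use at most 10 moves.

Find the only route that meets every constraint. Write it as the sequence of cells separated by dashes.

Any route must reach b3 and c1 and still end at a1 within 10 moves, so the order of the required stops is forced.
Route from b4: up to b3, 2× right (reaching d3), 2× up (reaching d1), left to c1, down to c2, 2× left (reaching a2), up to a1 — 10 moves in all.
Check: all required cells visited; 10 ≤ 10 moves.

b4 - b3 - c3 - d3 - d2 - d1 - c1 - c2 - b2 - a2 - a1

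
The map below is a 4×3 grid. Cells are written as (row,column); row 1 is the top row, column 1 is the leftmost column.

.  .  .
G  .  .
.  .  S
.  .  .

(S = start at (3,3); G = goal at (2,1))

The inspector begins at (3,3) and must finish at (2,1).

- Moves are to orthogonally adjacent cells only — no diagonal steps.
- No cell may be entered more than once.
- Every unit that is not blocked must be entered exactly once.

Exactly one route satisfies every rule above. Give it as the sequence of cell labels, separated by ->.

Need to visit all 12 open cells exactly once, starting at (3,3) and ending at (2,1).
Route from (3,3): down 1 to (4,3), left 2 to (4,1), up 1 to (3,1), right 1 to (3,2), up 1 to (2,2), right 1 to (2,3), up 1 to (1,3), left 2 to (1,1), down 1 to (2,1) — 11 moves in all.
Check: all 12 open cells covered.

(3,3) -> (4,3) -> (4,2) -> (4,1) -> (3,1) -> (3,2) -> (2,2) -> (2,3) -> (1,3) -> (1,2) -> (1,1) -> (2,1)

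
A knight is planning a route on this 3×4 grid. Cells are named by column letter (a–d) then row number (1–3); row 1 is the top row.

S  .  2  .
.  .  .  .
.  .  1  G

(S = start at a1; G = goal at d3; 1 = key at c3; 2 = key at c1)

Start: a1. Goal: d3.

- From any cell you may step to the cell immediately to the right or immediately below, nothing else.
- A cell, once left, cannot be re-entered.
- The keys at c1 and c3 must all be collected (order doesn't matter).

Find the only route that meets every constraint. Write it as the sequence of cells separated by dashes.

a1 - b1 - c1 - c2 - c3 - d3

Moves only go right or down, so the column and row indices never decrease.
Route from a1: right 2 to c1, down 2 to c3, right 1 to d3 — 5 moves in all.
Check: all required cells visited.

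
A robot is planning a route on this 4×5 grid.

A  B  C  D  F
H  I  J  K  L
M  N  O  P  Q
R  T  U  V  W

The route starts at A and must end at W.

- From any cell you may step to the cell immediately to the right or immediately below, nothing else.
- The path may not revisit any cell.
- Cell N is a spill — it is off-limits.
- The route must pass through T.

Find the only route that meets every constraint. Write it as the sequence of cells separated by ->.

A -> H -> M -> R -> T -> U -> V -> W

Moves only go right or down, so the column and row indices never decrease.
Route from A: 3× down (reaching R), 4× right (reaching W) — 7 moves in all.
Check: all required cells visited.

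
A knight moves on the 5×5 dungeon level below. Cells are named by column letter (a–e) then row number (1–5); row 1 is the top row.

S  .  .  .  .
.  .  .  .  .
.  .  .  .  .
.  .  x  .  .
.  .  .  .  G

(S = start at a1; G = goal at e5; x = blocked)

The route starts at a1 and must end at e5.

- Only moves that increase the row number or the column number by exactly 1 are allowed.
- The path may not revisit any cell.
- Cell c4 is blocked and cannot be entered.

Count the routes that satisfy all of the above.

40

A right/down-only route from a1 to e5 makes exactly 4 down-moves and 4 right-moves in some order.
With no other constraints that would be C(8,4) = 70 routes.
Subtract routes through each blocked cell (inclusion–exclusion for overlaps): − through c4: 30 → 40.
That gives 40 routes.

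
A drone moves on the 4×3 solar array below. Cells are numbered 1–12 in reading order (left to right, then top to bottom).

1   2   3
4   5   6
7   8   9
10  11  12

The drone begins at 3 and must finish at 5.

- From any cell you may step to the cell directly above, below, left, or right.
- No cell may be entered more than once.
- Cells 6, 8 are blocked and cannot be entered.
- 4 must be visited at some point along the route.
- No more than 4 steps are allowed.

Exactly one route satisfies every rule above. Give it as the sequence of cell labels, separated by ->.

3 -> 2 -> 1 -> 4 -> 5

The 4-move cap with required stops at 4 leaves no slack for detours.
Route from 3: 2× left (reaching 1), down to 4, right to 5 — 4 moves in all.
Check: all required cells visited; 4 ≤ 4 moves.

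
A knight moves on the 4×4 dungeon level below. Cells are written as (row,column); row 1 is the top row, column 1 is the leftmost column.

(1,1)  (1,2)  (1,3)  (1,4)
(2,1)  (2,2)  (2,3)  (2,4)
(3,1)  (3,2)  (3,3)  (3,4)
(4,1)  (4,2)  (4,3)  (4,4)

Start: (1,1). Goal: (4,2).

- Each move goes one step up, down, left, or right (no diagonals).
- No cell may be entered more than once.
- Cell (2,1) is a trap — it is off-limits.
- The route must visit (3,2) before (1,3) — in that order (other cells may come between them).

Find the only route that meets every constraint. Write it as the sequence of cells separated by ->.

(1,1) -> (1,2) -> (2,2) -> (3,2) -> (3,3) -> (2,3) -> (1,3) -> (1,4) -> (2,4) -> (3,4) -> (4,4) -> (4,3) -> (4,2)

The waypoints must appear in the order (3,2), (1,3), with no cell reused.
Route from (1,1): right 1 to (1,2), down 2 to (3,2), right 1 to (3,3), up 2 to (1,3), right 1 to (1,4), down 3 to (4,4), left 2 to (4,2) — 12 moves in all.
Check: order respected ((3,2) at step 3, (1,3) at step 6).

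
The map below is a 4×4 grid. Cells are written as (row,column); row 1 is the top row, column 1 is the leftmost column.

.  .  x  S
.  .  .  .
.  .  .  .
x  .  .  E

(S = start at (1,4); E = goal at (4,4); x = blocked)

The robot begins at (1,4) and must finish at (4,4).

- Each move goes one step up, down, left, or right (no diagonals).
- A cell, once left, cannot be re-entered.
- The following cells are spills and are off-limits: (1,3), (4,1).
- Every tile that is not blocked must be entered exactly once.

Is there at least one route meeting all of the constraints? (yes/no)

One route that works: (1,4) → (2,4) → (3,4) → (3,3) → (2,3) → (2,2) → (1,2) → (1,1) → (2,1) → (3,1) → (3,2) → (4,2) → (4,3) → (4,4).

yes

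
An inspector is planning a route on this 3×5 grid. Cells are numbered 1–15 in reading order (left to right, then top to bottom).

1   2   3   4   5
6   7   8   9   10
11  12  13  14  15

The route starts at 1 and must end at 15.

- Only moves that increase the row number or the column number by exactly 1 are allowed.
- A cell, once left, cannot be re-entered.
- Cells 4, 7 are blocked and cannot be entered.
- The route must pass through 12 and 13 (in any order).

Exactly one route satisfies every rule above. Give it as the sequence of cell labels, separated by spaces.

Moves only go right or down, so the column and row indices never decrease.
Route from 1: down 2 to 11, right 4 to 15 — 6 moves in all.
Check: all required cells visited.

1 6 11 12 13 14 15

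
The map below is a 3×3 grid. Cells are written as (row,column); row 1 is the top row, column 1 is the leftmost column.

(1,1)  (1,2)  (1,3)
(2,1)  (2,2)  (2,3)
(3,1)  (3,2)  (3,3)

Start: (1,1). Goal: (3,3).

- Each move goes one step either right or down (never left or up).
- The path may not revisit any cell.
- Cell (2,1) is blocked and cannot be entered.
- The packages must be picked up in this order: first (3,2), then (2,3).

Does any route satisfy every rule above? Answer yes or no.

no

(2,3) lies above (3,2), so going from (3,2) to (2,3) would need an upward move — but moves only go right/down, so (3,2) cannot be visited before (2,3).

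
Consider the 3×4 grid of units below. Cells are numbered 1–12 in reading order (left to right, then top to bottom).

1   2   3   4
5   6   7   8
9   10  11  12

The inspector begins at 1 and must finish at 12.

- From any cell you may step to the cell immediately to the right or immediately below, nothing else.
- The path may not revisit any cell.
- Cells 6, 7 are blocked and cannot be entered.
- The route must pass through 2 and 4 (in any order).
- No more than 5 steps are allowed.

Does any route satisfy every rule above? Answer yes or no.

yes

One route that works: 1 → 2 → 3 → 4 → 8 → 12.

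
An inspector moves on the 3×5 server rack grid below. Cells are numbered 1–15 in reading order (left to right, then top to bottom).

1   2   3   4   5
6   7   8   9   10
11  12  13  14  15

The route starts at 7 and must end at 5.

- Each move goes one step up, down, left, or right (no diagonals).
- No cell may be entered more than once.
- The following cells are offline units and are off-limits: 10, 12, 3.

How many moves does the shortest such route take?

The Manhattan distance from 7 to 5 is |2−1| + |2−5| = 4, so at least 4 moves are needed.
A route of 4 moves achieves this: 7 → 8 → 9 → 4 → 5.
Since 4 matches the lower bound, it is optimal.

4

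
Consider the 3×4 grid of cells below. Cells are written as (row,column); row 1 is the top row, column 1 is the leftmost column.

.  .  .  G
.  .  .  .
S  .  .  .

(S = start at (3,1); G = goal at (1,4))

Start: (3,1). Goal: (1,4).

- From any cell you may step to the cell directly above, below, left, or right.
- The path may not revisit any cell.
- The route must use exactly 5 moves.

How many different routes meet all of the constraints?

10

Need simple routes of exactly 5 moves from (3,1) to (1,4) (Manhattan distance 5, so 0 moves are spent on a detour and 0 undoing it).
Branch systematically from the start, pruning whenever the remaining move budget drops below the Manhattan distance to (1,4) or differs from it in parity. Grouping the completions by first move — via (2,1): 4; via (3,2): 6 — and summing: 4 + 6 = 10.
That gives 10 routes.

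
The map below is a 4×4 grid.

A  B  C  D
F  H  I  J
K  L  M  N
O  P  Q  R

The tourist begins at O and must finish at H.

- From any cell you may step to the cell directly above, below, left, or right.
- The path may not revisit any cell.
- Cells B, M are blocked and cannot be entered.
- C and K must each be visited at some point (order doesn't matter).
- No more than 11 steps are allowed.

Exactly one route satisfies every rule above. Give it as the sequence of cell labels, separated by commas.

The 11-move cap with required stops at C, K leaves no slack for detours.
Route from O: up to K, right to L, down to P, 2× right (reaching R), 3× up (reaching D), left to C, down to I, left to H — 11 moves in all.
Check: all required cells visited; 11 ≤ 11 moves.

O, K, L, P, Q, R, N, J, D, C, I, H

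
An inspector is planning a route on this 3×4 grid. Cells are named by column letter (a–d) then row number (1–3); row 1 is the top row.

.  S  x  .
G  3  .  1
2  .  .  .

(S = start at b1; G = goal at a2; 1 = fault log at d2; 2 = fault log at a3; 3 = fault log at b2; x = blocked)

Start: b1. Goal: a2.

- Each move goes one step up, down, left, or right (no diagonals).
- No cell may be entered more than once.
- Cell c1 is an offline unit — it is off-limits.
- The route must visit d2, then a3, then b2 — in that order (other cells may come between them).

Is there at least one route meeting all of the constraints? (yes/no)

no

Ignoring the required order, 1 revisit-free route from b1 to a2 passes through all of d2, a3, and b2; the waypoint orders that occur are b2 → d2 → a3 (1) — never d2 → a3 → b2.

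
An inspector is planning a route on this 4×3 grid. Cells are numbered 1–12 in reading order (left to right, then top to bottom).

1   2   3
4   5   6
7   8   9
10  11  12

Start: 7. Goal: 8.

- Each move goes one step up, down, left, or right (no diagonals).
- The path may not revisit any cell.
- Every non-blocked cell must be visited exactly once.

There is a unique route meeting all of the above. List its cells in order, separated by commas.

Need to visit all 12 open cells exactly once, starting at 7 and ending at 8.
Cell 10 has only two open neighbours (7 and 11), so the path must pass straight through it: one of those is the cell it's entered from and the other is where it exits.
Route from 7: down 1 to 10, right 2 to 12, up 3 to 3, left 2 to 1, down 1 to 4, right 1 to 5, down 1 to 8 — 11 moves in all.
Check: all 12 open cells covered.

7, 10, 11, 12, 9, 6, 3, 2, 1, 4, 5, 8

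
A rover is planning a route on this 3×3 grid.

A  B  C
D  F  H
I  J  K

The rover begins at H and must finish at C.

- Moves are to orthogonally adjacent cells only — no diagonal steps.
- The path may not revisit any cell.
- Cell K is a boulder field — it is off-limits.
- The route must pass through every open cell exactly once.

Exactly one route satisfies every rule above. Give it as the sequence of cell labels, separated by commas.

H, F, J, I, D, A, B, C

Need to visit all 8 open cells exactly once, starting at H and ending at C.
Cell A has only two open neighbours (D and B), so the path must pass straight through it: one of those is the cell it's entered from and the other is where it exits.
Route from H: left 1 to F, down 1 to J, left 1 to I, up 2 to A, right 2 to C — 7 moves in all.
Check: all 8 open cells covered.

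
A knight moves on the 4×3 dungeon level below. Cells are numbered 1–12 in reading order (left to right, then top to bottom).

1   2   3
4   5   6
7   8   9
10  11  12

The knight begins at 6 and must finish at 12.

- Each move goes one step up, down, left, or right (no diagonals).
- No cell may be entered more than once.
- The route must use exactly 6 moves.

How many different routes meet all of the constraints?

Need simple routes of exactly 6 moves from 6 to 12 (Manhattan distance 2, so 2 moves are spent on a detour and 2 undoing it).
Enumerating: 6 3 2 5 8 11 12 | 6 3 2 5 8 9 12 | 6 9 8 7 10 11 12 | 6 5 8 7 10 11 12 | 6 5 4 7 10 11 12 | 6 5 4 7 8 11 12 | 6 5 4 7 8 9 12.
That gives 7 routes.

7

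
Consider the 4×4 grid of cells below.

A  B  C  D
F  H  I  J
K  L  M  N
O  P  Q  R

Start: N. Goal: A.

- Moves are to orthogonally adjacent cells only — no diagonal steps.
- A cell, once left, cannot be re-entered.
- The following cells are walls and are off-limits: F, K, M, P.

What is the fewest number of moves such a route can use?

The Manhattan distance from N to A is |3−1| + |4−1| = 5, so at least 5 moves are needed.
A route of 5 moves achieves this: N → J → D → C → B → A.
Since 5 matches the lower bound, it is optimal.

5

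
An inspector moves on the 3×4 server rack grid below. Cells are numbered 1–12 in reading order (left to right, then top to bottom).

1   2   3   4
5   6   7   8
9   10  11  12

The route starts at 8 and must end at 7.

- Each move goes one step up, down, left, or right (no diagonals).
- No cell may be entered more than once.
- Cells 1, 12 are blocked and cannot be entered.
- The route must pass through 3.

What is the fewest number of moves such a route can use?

3

Any route passes through 3 somewhere between 8 and 7. Summing Manhattan distances along the two legs (8 → 3 → 7) gives a lower bound of 2 + 1 = 3 moves.
A route of 3 moves achieves this: 8 → 4 → 3 → 7.
Since 3 matches the lower bound, it is optimal.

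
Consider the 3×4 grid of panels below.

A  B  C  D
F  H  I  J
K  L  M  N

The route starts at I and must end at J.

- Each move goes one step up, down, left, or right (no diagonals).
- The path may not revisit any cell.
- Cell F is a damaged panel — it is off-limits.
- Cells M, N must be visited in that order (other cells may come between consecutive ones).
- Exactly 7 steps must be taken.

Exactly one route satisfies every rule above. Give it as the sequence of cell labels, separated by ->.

The waypoints must appear in the order M, N, with no cell reused.
Route from I: up to C, left to B, 2× down (reaching L), 2× right (reaching N), up to J — 7 moves in all.
Check: order respected (M at step 5, N at step 6); 7 moves as required.

I -> C -> B -> H -> L -> M -> N -> J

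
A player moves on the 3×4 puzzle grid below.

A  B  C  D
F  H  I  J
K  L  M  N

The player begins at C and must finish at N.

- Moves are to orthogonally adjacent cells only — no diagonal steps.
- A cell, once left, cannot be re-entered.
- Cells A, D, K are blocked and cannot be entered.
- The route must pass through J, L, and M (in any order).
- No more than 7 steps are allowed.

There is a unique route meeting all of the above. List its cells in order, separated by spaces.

The 7-move cap with required stops at J, L, M leaves no slack for detours.
Route from C: left 1 to B, down 2 to L, right 1 to M, up 1 to I, right 1 to J, down 1 to N — 7 moves in all.
Check: all required cells visited; 7 ≤ 7 moves.

C B H L M I J N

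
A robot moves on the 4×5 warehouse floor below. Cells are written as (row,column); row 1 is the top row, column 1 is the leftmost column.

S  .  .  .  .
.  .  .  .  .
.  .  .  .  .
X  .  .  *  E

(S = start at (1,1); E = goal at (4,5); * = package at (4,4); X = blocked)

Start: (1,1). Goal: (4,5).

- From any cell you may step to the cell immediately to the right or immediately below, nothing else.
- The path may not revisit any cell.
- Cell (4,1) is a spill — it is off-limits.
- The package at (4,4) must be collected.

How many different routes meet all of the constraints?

A right/down-only route from (1,1) to (4,5) makes exactly 3 down-moves and 4 right-moves in some order.
With no other constraints that would be C(7,3) = 35 routes.
Split at (4,4) and multiply the segment counts (each segment already excludes blocked cells): (1,1)→(4,4): 19; (4,4)→(4,5): 1; product = 19.
That gives 19 routes.

19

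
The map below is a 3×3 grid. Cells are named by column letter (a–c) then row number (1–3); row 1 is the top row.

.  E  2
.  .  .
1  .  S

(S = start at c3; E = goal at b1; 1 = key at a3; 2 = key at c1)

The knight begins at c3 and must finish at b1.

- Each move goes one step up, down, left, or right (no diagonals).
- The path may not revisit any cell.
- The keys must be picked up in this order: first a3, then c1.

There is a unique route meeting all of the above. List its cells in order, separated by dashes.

The waypoints must appear in the order a3, c1, with no cell reused.
Route from c3: 2× left (reaching a3), up to a2, 2× right (reaching c2), up to c1, left to b1 — 7 moves in all.
Check: order respected (1 at step 2, 2 at step 6).

c3 - b3 - a3 - a2 - b2 - c2 - c1 - b1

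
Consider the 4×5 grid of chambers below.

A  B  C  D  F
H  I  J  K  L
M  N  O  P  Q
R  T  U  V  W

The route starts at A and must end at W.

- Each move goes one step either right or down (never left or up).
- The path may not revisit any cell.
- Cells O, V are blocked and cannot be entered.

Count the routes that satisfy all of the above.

9

A right/down-only route from A to W makes exactly 3 down-moves and 4 right-moves in some order.
With no other constraints that would be C(7,3) = 35 routes.
Subtract routes through each blocked cell (inclusion–exclusion for overlaps): − through O: 18 − through V: 20 + through O&V: 12 → 9.
That gives 9 routes.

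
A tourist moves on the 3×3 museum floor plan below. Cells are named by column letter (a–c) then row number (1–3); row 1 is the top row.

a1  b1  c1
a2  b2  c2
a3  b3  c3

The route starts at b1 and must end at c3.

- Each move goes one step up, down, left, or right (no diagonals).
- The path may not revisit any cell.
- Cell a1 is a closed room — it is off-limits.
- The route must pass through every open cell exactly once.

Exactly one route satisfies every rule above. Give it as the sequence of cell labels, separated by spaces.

Need to visit all 8 open cells exactly once, starting at b1 and ending at c3.
Cell a3 has only two open neighbours (a2 and b3), so the path must pass straight through it: one of those is the cell it's entered from and the other is where it exits.
Route from b1: right to c1, down to c2, 2× left (reaching a2), down to a3, 2× right (reaching c3) — 7 moves in all.
Check: all 8 open cells covered.

b1 c1 c2 b2 a2 a3 b3 c3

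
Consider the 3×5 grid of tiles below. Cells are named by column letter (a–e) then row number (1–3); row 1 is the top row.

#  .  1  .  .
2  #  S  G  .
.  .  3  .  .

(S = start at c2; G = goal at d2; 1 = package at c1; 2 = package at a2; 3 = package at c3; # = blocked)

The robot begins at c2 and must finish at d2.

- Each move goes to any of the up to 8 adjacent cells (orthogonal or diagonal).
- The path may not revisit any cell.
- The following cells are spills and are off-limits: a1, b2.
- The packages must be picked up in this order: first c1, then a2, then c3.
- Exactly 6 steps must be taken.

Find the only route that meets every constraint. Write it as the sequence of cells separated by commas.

The waypoints must appear in the order c1, a2, c3, with no cell reused.
Route from c2: up to c1, left to b1, down-left to a2, down-right to b3, right to c3, up-right to d2 — 6 moves in all.
Check: order respected (1 at step 1, 2 at step 3, 3 at step 5); 6 moves as required.

c2, c1, b1, a2, b3, c3, d2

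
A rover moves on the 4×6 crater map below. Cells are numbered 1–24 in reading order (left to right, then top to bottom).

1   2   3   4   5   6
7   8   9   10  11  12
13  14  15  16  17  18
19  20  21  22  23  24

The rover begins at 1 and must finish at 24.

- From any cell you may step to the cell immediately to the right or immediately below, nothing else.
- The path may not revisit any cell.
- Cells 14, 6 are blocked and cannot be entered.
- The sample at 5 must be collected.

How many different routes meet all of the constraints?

3

A right/down-only route from 1 to 24 makes exactly 3 down-moves and 5 right-moves in some order.
With no other constraints that would be C(8,3) = 56 routes.
Split at 5 and multiply the segment counts (each segment already excludes blocked cells): 1→5: 1; 5→24: 3; product = 3.
That gives 3 routes.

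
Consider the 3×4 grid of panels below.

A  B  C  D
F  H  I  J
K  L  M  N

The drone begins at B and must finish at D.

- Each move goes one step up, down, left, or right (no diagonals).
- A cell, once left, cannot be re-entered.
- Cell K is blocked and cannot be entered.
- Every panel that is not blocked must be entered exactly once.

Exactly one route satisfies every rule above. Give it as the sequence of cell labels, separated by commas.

B, A, F, H, L, M, N, J, I, C, D

Need to visit all 11 open cells exactly once, starting at B and ending at D.
Cell A has only two open neighbours (F and B), so the path must pass straight through it: one of those is the cell it's entered from and the other is where it exits.
Route from B: left 1 to A, down 1 to F, right 1 to H, down 1 to L, right 2 to N, up 1 to J, left 1 to I, up 1 to C, right 1 to D — 10 moves in all.
Check: all 11 open cells covered.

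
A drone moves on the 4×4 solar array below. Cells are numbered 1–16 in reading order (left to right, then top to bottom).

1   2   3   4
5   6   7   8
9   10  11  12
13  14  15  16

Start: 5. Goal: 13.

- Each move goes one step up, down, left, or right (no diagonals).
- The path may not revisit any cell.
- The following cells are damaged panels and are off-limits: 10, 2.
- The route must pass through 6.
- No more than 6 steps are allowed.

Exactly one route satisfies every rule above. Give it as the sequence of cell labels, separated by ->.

Any route must reach 6 and still end at 13 within 6 moves, so the order of the required stops is forced.
Route from 5: right 2 to 7, down 2 to 15, left 2 to 13 — 6 moves in all.
Check: all required cells visited; 6 ≤ 6 moves.

5 -> 6 -> 7 -> 11 -> 15 -> 14 -> 13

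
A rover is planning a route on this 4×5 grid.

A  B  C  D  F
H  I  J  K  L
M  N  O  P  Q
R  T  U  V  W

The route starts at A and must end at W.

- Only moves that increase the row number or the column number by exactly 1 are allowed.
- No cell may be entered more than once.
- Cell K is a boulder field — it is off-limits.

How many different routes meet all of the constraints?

23

A right/down-only route from A to W makes exactly 3 down-moves and 4 right-moves in some order.
With no other constraints that would be C(7,3) = 35 routes.
Subtract routes through each blocked cell (inclusion–exclusion for overlaps): − through K: 12 → 23.
That gives 23 routes.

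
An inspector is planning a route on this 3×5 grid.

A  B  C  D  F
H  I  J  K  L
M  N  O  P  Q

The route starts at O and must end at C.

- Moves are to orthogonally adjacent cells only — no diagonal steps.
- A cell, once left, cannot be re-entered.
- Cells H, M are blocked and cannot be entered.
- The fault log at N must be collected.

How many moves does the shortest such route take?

Any route passes through N somewhere between O and C. Summing Manhattan distances along the two legs (O → N → C) gives a lower bound of 1 + 3 = 4 moves.
A route of 4 moves achieves this: O → N → I → B → C.
Since 4 matches the lower bound, it is optimal.

4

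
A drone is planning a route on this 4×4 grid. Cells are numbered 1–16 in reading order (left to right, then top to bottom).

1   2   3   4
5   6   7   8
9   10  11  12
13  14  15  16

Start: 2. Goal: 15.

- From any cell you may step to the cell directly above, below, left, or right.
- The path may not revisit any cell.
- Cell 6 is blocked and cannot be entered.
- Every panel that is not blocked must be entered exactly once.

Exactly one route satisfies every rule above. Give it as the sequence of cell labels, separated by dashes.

Need to visit all 15 open cells exactly once, starting at 2 and ending at 15.
Cell 5 has only two open neighbours (1 and 9), so the path must pass straight through it: one of those is the cell it's entered from and the other is where it exits.
Route from 2: left 1 to 1, down 3 to 13, right 1 to 14, up 1 to 10, right 1 to 11, up 2 to 3, right 1 to 4, down 3 to 16, left 1 to 15 — 14 moves in all.
Check: all 15 open cells covered.

2 - 1 - 5 - 9 - 13 - 14 - 10 - 11 - 7 - 3 - 4 - 8 - 12 - 16 - 15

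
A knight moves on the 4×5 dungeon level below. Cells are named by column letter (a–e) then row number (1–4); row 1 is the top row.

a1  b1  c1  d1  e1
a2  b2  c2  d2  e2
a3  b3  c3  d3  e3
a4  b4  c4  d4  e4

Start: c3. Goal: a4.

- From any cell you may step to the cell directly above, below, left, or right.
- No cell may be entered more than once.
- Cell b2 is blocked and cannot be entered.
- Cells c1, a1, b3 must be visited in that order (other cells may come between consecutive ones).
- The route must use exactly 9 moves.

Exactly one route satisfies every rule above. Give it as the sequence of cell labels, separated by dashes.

c3 - c2 - c1 - b1 - a1 - a2 - a3 - b3 - b4 - a4

The waypoints must appear in the order c1, a1, b3, with no cell reused.
Route from c3: up 2 to c1, left 2 to a1, down 2 to a3, right 1 to b3, down 1 to b4, left 1 to a4 — 9 moves in all.
Check: order respected (c1 at step 2, a1 at step 4, b3 at step 7); 9 moves as required.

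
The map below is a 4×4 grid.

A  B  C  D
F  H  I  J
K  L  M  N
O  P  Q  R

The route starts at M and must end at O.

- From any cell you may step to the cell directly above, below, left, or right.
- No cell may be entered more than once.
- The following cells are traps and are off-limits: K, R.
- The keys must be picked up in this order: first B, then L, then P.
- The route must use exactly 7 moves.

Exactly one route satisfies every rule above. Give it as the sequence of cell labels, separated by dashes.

M - I - C - B - H - L - P - O

The waypoints must appear in the order B, L, P, with no cell reused.
Route from M: 2× up (reaching C), left to B, 3× down (reaching P), left to O — 7 moves in all.
Check: order respected (B at step 3, L at step 5, P at step 6); 7 moves as required.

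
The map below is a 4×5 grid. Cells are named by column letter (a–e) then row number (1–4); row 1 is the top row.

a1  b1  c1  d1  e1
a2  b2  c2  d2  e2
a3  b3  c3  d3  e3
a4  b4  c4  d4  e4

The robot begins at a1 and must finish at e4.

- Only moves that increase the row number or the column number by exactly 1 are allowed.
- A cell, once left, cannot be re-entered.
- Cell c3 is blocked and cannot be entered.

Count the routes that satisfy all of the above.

A right/down-only route from a1 to e4 makes exactly 3 down-moves and 4 right-moves in some order.
With no other constraints that would be C(7,3) = 35 routes.
Subtract routes through each blocked cell (inclusion–exclusion for overlaps): − through c3: 18 → 17.
That gives 17 routes.

17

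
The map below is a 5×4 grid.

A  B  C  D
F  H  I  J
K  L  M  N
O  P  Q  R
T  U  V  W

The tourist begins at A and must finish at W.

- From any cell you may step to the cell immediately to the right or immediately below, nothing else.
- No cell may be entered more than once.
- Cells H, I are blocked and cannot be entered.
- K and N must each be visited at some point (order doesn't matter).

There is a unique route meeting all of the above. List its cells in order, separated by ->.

Moves only go right or down, so the column and row indices never decrease.
Route from A: down 2 to K, right 3 to N, down 2 to W — 7 moves in all.
Check: all required cells visited.

A -> F -> K -> L -> M -> N -> R -> W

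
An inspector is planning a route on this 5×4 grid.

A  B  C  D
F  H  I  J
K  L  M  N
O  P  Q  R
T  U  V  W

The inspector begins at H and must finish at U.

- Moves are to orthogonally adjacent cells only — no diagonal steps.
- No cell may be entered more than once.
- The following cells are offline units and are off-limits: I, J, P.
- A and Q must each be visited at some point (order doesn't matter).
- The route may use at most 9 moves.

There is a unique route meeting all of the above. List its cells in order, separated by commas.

H, B, A, F, K, L, M, Q, V, U

The budget equals the shortest possible length, so every move has to be on a shortest route through the required cells.
Route from H: up 1 to B, left 1 to A, down 2 to K, right 2 to M, down 2 to V, left 1 to U — 9 moves in all.
Check: all required cells visited; 9 ≤ 9 moves.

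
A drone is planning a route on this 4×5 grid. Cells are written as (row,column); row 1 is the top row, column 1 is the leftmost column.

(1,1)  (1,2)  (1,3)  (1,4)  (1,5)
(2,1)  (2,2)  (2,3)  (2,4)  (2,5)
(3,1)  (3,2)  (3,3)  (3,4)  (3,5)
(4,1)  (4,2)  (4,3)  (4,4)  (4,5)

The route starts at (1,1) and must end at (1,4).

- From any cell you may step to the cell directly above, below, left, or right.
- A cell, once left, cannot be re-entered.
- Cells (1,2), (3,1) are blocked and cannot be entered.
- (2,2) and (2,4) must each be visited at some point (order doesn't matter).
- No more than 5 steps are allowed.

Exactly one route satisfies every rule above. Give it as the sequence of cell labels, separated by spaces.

The budget equals the shortest possible length, so every move has to be on a shortest route through the required cells.
Route from (1,1): down 1 to (2,1), right 3 to (2,4), up 1 to (1,4) — 5 moves in all.
Check: all required cells visited; 5 ≤ 5 moves.

(1,1) (2,1) (2,2) (2,3) (2,4) (1,4)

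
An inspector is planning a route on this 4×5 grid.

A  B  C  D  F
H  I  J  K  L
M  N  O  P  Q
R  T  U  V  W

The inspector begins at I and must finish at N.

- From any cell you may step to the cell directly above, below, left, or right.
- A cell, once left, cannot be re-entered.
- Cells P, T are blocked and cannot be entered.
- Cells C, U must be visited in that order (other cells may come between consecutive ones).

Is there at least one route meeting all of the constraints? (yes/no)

One route that works: I → B → C → J → K → L → Q → W → V → U → O → N.

yes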